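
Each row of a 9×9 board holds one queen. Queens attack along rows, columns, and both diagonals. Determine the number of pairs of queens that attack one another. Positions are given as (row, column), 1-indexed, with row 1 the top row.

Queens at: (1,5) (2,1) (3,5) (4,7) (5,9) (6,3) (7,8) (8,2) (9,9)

Same column: (1,5)–(3,5) (column 5); (5,9)–(9,9) (column 9).
Same diagonal: (1,5)–(5,9) (|1−5| = |5−9| = 4).
Total attacking pairs: 3.

3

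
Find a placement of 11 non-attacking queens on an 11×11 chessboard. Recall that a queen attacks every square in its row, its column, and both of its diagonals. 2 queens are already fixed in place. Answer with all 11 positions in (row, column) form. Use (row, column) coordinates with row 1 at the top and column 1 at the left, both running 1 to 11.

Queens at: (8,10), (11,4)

Row 1: attacked by (8,10)→{3,10}; (11,4)→{4}. Safe: 1, 2, 5, 6, 7, 8, 9, 11. Place at column 9.
Row 2: attacked by (1,9)→{8,9,10}; (8,10)→{4,10}; (11,4)→{4}. Safe: 1, 2, 3, 5, 6, 7, 11. Place at column 6.
Row 3: attacked by (1,9)→{7,9,11}; (2,6)→{5,6,7}; (8,10)→{5,10}; (11,4)→{4}. Safe: 1, 2, 3, 8. Place at column 3.
Row 4: attacked by (1,9)→{6,9}; (2,6)→{4,6,8}; (3,3)→{2,3,4}; (8,10)→{6,10}; (11,4)→{4,11}. Safe: 1, 5, 7. Place at column 1.
Row 5: attacked by (1,9)→{5,9}; (2,6)→{3,6,9}; (3,3)→{1,3,5}; (4,1)→{1,2}; (8,10)→{7,10}; (11,4)→{4,10}. Safe: 8, 11. Place at column 8.
Row 6: attacked by (1,9)→{4,9}; (2,6)→{2,6,10}; (3,3)→{3,6}; (4,1)→{1,3}; (5,8)→{7,8,9}; (8,10)→{8,10}; (11,4)→{4,9}. Safe: 5, 11. Place at column 5.
Row 7: attacked by (1,9)→{3,9}; (2,6)→{1,6,11}; (3,3)→{3,7}; (4,1)→{1,4}; (5,8)→{6,8,10}; (6,5)→{4,5,6}; (8,10)→{9,10,11}; (11,4)→{4,8}. Safe: 2. Place at column 2.
Row 9: attacked by (1,9)→{1,9}; (2,6)→{6}; (3,3)→{3,9}; (4,1)→{1,6}; (5,8)→{4,8}; (6,5)→{2,5,8}; (7,2)→{2,4}; (8,10)→{9,10,11}; (11,4)→{2,4,6}. Safe: 7. Place at column 7.
Row 10: attacked by (1,9)→{9}; (2,6)→{6}; (3,3)→{3,10}; (4,1)→{1,7}; (5,8)→{3,8}; (6,5)→{1,5,9}; (7,2)→{2,5}; (8,10)→{8,10}; (9,7)→{6,7,8}; (11,4)→{3,4,5}. Safe: 11. Place at column 11.
Columns [9, 6, 3, 1, 8, 5, 2, 10, 7, 11, 4], r−c [-8, -4, 0, 3, -3, 1, 5, -2, 2, -1, 7], r+c [10, 8, 6, 5, 13, 11, 9, 18, 16, 21, 15] are all distinct, so no two queens attack.

(1,9) (2,6) (3,3) (4,1) (5,8) (6,5) (7,2) (8,10) (9,7) (10,11) (11,4)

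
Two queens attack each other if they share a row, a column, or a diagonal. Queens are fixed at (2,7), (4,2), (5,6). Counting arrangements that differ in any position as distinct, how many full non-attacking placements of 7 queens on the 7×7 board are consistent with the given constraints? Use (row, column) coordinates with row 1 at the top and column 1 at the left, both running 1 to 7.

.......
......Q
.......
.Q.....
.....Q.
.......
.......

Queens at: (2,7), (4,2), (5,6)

1

Branch on row 1: col 1 → 0; col 3 → 0; col 4 → 1.
Sum: 0 + 0 + 1 = 1.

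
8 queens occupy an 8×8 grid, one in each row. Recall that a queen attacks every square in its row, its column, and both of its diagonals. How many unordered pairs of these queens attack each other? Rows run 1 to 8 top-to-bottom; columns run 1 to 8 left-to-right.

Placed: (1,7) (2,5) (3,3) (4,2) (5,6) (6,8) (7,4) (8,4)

3

Same column: (7,4)–(8,4) (column 4).
Same diagonal: (3,3)–(4,2) (|3−4| = |3−2| = 1); (5,6)–(7,4) (|5−7| = |6−4| = 2).
Total attacking pairs: 3.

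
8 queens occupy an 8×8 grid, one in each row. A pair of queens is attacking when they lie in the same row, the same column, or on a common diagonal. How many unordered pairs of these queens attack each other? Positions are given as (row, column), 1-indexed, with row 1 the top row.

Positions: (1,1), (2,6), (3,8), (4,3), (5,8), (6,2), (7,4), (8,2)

Same column: (3,8)–(5,8) (column 8); (6,2)–(8,2) (column 2).
Same diagonal: (2,6)–(6,2) (|2−6| = |6−2| = 4); (3,8)–(7,4) (|3−7| = |8−4| = 4).
Total attacking pairs: 4.

4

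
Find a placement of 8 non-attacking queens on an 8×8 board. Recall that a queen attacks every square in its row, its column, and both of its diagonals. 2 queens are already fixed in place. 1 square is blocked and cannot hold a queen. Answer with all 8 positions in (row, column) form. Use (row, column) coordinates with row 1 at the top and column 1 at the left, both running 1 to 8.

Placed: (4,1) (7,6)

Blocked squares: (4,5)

(1,2) (2,5) (3,7) (4,1) (5,3) (6,8) (7,6) (8,4)

Row 1: attacked by (4,1)→{1,4}; (7,6)→{6}. Safe: 2, 3, 5, 7, 8. Place at column 2.
Row 2: attacked by (1,2)→{1,2,3}; (4,1)→{1,3}; (7,6)→{1,6}. Safe: 4, 5, 7, 8. Place at column 5.
Row 3: attacked by (1,2)→{2,4}; (2,5)→{4,5,6}; (4,1)→{1,2}; (7,6)→{2,6}. Safe: 3, 7, 8. Place at column 7.
Row 5: attacked by (1,2)→{2,6}; (2,5)→{2,5,8}; (3,7)→{5,7}; (4,1)→{1,2}; (7,6)→{4,6,8}. Safe: 3. Place at column 3.
Row 6: attacked by (1,2)→{2,7}; (2,5)→{1,5}; (3,7)→{4,7}; (4,1)→{1,3}; (5,3)→{2,3,4}; (7,6)→{5,6,7}. Safe: 8. Place at column 8.
Row 8: attacked by (1,2)→{2}; (2,5)→{5}; (3,7)→{2,7}; (4,1)→{1,5}; (5,3)→{3,6}; (6,8)→{6,8}; (7,6)→{5,6,7}. Safe: 4. Place at column 4.
Columns [2, 5, 7, 1, 3, 8, 6, 4], r−c [-1, -3, -4, 3, 2, -2, 1, 4], r+c [3, 7, 10, 5, 8, 14, 13, 12] are all distinct, so no two queens attack.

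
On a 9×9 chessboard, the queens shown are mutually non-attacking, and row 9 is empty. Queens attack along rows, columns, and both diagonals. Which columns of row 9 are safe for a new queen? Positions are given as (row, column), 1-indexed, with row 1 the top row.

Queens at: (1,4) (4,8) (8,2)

columns 5, 6, 7, 9

(1,4) attacks row 9 at column 4.
(4,8) attacks row 9 at column 8 and diagonals 3.
(8,2) attacks row 9 at column 2 and diagonals 1, 3.
Attacked columns: {1, 2, 3, 4, 8}. Safe: {5, 6, 7, 9}.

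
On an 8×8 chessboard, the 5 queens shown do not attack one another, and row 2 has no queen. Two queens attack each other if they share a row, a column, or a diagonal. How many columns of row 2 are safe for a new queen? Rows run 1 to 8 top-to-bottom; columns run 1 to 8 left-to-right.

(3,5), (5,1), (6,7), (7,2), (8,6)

(3,5) attacks row 2 at column 5 and diagonals 4, 6.
(5,1) attacks row 2 at column 1 and diagonals 4.
(6,7) attacks row 2 at column 7 and diagonals 3.
(7,2) attacks row 2 at column 2 and diagonals 7.
(8,6) attacks row 2 at column 6.
Attacked columns: {1, 2, 3, 4, 5, 6, 7}. Safe: {8}.

1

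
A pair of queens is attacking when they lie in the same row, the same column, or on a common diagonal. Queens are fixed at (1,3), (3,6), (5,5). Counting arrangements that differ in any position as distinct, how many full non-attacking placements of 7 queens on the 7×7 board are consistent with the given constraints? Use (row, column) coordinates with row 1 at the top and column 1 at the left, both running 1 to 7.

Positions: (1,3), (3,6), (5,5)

1

Branch on row 2: col 1 → 1.
Sum: 1 = 1.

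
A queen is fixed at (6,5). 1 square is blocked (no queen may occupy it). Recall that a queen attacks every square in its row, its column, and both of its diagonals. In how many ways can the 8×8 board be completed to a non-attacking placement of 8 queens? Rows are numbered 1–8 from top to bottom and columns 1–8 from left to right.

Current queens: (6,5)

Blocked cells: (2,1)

12

Branch on row 1: col 1 → 0; col 2 → 2; col 3 → 2; col 4 → 1; col 6 → 3; col 7 → 2; col 8 → 2.
Sum: 0 + 2 + 2 + 1 + 3 + 2 + 2 = 12.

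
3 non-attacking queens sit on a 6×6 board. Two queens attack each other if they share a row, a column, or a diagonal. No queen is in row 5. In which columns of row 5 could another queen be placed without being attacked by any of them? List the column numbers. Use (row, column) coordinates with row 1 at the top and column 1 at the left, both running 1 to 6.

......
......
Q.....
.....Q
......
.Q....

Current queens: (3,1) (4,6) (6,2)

(3,1) attacks row 5 at column 1 and diagonals 3.
(4,6) attacks row 5 at column 6 and diagonals 5.
(6,2) attacks row 5 at column 2 and diagonals 1, 3.
Attacked columns: {1, 2, 3, 5, 6}. Safe: {4}.

columns 4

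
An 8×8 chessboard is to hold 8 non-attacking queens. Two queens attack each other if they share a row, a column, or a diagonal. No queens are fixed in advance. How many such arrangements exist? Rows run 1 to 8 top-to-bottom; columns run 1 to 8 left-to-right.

92

Branch on row 1: col 1 → 4; col 2 → 8; col 3 → 16; col 4 → 18; col 5 → 18; col 6 → 16; col 7 → 8; col 8 → 4.
Sum: 4 + 8 + 16 + 18 + 18 + 16 + 8 + 4 = 92.
(This is the classic 8-queens count.)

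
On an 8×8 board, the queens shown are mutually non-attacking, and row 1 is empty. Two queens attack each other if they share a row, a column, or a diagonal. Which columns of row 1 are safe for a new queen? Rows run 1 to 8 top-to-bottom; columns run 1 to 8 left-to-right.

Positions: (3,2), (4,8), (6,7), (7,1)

(3,2) attacks row 1 at column 2 and diagonals 4.
(4,8) attacks row 1 at column 8 and diagonals 5.
(6,7) attacks row 1 at column 7 and diagonals 2.
(7,1) attacks row 1 at column 1 and diagonals 7.
Attacked columns: {1, 2, 4, 5, 7, 8}. Safe: {3, 6}.

columns 3, 6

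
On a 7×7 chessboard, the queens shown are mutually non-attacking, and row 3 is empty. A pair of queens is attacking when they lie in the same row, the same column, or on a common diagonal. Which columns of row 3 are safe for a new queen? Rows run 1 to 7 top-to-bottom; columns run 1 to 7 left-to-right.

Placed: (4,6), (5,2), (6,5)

columns 1, 3

(4,6) attacks row 3 at column 6 and diagonals 5, 7.
(5,2) attacks row 3 at column 2 and diagonals 4.
(6,5) attacks row 3 at column 5 and diagonals 2.
Attacked columns: {2, 4, 5, 6, 7}. Safe: {1, 3}.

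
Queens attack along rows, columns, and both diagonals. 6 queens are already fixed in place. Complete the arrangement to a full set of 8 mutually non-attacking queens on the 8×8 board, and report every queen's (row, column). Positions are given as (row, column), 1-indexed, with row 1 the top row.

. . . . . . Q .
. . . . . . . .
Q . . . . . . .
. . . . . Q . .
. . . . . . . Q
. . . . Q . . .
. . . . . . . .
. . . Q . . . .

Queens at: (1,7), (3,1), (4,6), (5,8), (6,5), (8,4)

(1,7) (2,3) (3,1) (4,6) (5,8) (6,5) (7,2) (8,4)

Row 2: attacked by (1,7)→{6,7,8}; (3,1)→{1,2}; (4,6)→{4,6,8}; (5,8)→{5,8}; (6,5)→{1,5}; (8,4)→{4}. Safe: 3. Place at column 3.
Row 7: attacked by (1,7)→{1,7}; (2,3)→{3,8}; (3,1)→{1,5}; (4,6)→{3,6}; (5,8)→{6,8}; (6,5)→{4,5,6}; (8,4)→{3,4,5}. Safe: 2. Place at column 2.
Columns [7, 3, 1, 6, 8, 5, 2, 4], r−c [-6, -1, 2, -2, -3, 1, 5, 4], r+c [8, 5, 4, 10, 13, 11, 9, 12] are all distinct, so no two queens attack.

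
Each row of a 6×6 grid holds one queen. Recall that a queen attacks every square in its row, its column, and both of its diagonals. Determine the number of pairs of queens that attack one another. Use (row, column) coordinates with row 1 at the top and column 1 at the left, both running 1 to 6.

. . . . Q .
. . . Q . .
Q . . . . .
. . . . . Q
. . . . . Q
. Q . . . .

Same column: (4,6)–(5,6) (column 6).
Same diagonal: (1,5)–(2,4) (|1−2| = |5−4| = 1); (2,4)–(4,6) (|2−4| = |4−6| = 2).
Total attacking pairs: 3.

3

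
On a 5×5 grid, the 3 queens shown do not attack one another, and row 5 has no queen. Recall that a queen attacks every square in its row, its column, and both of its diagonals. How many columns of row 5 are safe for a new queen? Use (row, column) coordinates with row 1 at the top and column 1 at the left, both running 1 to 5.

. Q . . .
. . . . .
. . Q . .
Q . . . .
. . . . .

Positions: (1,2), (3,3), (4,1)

(1,2) attacks row 5 at column 2.
(3,3) attacks row 5 at column 3 and diagonals 1, 5.
(4,1) attacks row 5 at column 1 and diagonals 2.
Attacked columns: {1, 2, 3, 5}. Safe: {4}.

1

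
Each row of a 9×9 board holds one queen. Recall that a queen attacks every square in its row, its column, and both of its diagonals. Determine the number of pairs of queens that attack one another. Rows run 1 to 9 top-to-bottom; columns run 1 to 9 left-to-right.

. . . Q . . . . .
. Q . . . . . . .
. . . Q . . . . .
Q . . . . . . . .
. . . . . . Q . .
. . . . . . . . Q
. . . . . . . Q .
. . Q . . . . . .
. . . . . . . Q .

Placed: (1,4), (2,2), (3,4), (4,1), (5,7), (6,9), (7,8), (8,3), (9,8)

Same column: (1,4)–(3,4) (column 4); (7,8)–(9,8) (column 8).
Same diagonal: (1,4)–(4,1) (|1−4| = |4−1| = 3); (1,4)–(6,9) (|1−6| = |4−9| = 5); (3,4)–(7,8) (|3−7| = |4−8| = 4); (6,9)–(7,8) (|6−7| = |9−8| = 1).
Total attacking pairs: 6.

6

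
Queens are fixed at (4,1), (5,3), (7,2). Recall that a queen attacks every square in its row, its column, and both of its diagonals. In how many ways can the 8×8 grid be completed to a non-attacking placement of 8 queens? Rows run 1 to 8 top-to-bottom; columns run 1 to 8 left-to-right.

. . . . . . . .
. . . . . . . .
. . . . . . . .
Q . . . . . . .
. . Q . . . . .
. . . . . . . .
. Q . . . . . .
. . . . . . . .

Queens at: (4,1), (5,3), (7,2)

2

Branch on row 1: col 5 → 1; col 6 → 1.
Sum: 1 + 1 = 2.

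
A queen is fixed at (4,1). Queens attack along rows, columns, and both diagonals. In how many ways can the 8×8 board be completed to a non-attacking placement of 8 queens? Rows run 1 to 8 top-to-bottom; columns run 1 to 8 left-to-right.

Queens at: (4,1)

18

Branch on row 1: col 2 → 2; col 3 → 4; col 5 → 5; col 6 → 4; col 7 → 2; col 8 → 1.
Sum: 2 + 4 + 5 + 4 + 2 + 1 = 18.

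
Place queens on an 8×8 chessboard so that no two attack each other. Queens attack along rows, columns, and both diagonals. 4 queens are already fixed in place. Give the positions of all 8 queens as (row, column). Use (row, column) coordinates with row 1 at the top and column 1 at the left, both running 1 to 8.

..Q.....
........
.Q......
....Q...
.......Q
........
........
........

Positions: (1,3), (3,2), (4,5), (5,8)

(1,3) (2,6) (3,2) (4,5) (5,8) (6,1) (7,7) (8,4)

Row 2: attacked by (1,3)→{2,3,4}; (3,2)→{1,2,3}; (4,5)→{3,5,7}; (5,8)→{5,8}. Safe: 6. Place at column 6.
Row 6: attacked by (1,3)→{3,8}; (2,6)→{2,6}; (3,2)→{2,5}; (4,5)→{3,5,7}; (5,8)→{7,8}. Safe: 1, 4. Place at column 1.
Row 7: attacked by (1,3)→{3}; (2,6)→{1,6}; (3,2)→{2,6}; (4,5)→{2,5,8}; (5,8)→{6,8}; (6,1)→{1,2}. Safe: 4, 7. Place at column 7.
Row 8: attacked by (1,3)→{3}; (2,6)→{6}; (3,2)→{2,7}; (4,5)→{1,5}; (5,8)→{5,8}; (6,1)→{1,3}; (7,7)→{6,7,8}. Safe: 4. Place at column 4.
Columns [3, 6, 2, 5, 8, 1, 7, 4], r−c [-2, -4, 1, -1, -3, 5, 0, 4], r+c [4, 8, 5, 9, 13, 7, 14, 12] are all distinct, so no two queens attack.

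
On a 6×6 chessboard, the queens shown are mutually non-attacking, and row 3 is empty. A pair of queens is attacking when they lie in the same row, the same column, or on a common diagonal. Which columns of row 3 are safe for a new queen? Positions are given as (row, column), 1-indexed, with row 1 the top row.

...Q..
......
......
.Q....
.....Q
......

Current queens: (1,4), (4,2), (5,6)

columns 5

(1,4) attacks row 3 at column 4 and diagonals 2, 6.
(4,2) attacks row 3 at column 2 and diagonals 1, 3.
(5,6) attacks row 3 at column 6 and diagonals 4.
Attacked columns: {1, 2, 3, 4, 6}. Safe: {5}.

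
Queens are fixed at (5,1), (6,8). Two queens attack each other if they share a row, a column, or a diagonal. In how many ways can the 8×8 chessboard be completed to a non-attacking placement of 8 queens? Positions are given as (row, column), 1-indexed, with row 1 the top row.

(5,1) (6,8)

3

Branch on row 1: col 2 → 1; col 4 → 1; col 6 → 1; col 7 → 0.
Sum: 1 + 1 + 1 + 0 = 3.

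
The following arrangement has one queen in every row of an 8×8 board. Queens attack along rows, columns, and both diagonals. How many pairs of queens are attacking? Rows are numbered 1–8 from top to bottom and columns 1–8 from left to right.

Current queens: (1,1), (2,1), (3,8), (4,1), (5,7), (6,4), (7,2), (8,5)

Same column: (1,1)–(2,1) (column 1); (1,1)–(4,1) (column 1); (2,1)–(4,1) (column 1).
Same diagonal: (4,1)–(8,5) (|4−8| = |1−5| = 4).
Total attacking pairs: 4.

4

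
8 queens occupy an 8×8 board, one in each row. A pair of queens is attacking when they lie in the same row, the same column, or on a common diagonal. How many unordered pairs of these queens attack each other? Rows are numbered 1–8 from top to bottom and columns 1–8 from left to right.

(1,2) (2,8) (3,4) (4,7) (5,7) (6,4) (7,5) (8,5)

7

Same column: (3,4)–(6,4) (column 4); (4,7)–(5,7) (column 7); (7,5)–(8,5) (column 5).
Same diagonal: (1,2)–(3,4) (|1−3| = |2−4| = 2); (2,8)–(6,4) (|2−6| = |8−4| = 4); (5,7)–(7,5) (|5−7| = |7−5| = 2); (6,4)–(7,5) (|6−7| = |4−5| = 1).
Total attacking pairs: 7.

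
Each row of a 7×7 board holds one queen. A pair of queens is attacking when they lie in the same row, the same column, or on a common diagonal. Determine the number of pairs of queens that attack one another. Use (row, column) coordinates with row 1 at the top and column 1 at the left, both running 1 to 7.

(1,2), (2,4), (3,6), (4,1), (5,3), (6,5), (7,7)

0

All columns are distinct and no two queens satisfy |Δrow| = |Δcol|, so no pair attacks.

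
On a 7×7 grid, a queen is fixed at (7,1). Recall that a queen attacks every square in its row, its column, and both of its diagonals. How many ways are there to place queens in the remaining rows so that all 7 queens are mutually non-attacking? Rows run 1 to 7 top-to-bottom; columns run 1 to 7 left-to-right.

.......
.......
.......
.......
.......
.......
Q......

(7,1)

Branch on row 1: col 2 → 0; col 3 → 1; col 4 → 1; col 5 → 1; col 6 → 1.
Sum: 0 + 1 + 1 + 1 + 1 = 4.

4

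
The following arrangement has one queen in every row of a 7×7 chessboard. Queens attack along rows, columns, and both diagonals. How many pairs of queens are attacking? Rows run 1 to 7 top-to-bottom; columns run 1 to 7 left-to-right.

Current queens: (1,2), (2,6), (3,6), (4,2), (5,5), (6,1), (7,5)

Same column: (1,2)–(4,2) (column 2); (2,6)–(3,6) (column 6); (5,5)–(7,5) (column 5).
Same diagonal: (4,2)–(7,5) (|4−7| = |2−5| = 3).
Total attacking pairs: 4.

4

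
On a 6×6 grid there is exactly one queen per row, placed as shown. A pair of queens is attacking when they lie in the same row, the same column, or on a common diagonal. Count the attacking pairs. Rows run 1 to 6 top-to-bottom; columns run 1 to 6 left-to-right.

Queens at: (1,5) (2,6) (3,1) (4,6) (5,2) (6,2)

Same column: (2,6)–(4,6) (column 6); (5,2)–(6,2) (column 2).
Same diagonal: (1,5)–(2,6) (|1−2| = |5−6| = 1); (2,6)–(6,2) (|2−6| = |6−2| = 4).
Total attacking pairs: 4.

4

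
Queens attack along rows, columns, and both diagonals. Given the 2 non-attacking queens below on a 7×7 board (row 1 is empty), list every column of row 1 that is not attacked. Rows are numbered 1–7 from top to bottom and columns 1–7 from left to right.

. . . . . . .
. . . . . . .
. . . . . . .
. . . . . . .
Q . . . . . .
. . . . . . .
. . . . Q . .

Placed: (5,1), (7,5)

columns 2, 3, 4, 6, 7

(5,1) attacks row 1 at column 1 and diagonals 5.
(7,5) attacks row 1 at column 5.
Attacked columns: {1, 5}. Safe: {2, 3, 4, 6, 7}.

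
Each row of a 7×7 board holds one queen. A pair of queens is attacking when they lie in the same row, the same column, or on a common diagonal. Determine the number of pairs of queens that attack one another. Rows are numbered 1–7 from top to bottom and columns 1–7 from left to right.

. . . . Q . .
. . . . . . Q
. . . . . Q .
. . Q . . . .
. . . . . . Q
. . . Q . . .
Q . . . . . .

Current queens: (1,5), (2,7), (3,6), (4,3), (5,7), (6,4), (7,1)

2

Same column: (2,7)–(5,7) (column 7).
Same diagonal: (2,7)–(3,6) (|2−3| = |7−6| = 1).
Total attacking pairs: 2.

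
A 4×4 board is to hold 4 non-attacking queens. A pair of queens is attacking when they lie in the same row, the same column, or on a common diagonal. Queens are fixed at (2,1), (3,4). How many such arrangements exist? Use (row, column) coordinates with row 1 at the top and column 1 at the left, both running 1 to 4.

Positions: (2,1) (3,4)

1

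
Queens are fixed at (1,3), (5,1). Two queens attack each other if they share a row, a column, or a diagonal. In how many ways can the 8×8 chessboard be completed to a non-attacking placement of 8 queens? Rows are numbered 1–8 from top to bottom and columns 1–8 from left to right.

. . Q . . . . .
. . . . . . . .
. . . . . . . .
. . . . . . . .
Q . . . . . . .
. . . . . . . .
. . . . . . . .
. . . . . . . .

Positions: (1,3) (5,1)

Branch on row 2: col 5 → 2; col 6 → 1; col 7 → 0; col 8 → 1.
Sum: 2 + 1 + 0 + 1 = 4.

4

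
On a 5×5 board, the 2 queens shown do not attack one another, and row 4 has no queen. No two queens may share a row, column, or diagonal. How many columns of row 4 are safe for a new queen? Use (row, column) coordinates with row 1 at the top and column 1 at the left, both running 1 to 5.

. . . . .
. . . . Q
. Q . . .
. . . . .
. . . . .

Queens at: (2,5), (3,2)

1

(2,5) attacks row 4 at column 5 and diagonals 3.
(3,2) attacks row 4 at column 2 and diagonals 1, 3.
Attacked columns: {1, 2, 3, 5}. Safe: {4}.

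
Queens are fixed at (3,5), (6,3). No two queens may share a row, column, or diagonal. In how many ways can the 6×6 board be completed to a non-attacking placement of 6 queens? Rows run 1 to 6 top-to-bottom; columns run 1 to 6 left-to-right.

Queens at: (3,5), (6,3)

Branch on row 1: col 1 → 0; col 2 → 0; col 4 → 1; col 6 → 0.
Sum: 0 + 0 + 1 + 0 = 1.

1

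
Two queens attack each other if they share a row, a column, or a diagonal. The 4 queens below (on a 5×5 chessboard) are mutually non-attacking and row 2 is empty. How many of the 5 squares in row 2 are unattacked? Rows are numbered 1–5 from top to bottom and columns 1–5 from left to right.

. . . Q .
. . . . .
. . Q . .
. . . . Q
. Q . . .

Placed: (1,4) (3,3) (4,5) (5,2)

(1,4) attacks row 2 at column 4 and diagonals 3, 5.
(3,3) attacks row 2 at column 3 and diagonals 2, 4.
(4,5) attacks row 2 at column 5 and diagonals 3.
(5,2) attacks row 2 at column 2 and diagonals 5.
Attacked columns: {2, 3, 4, 5}. Safe: {1}.

1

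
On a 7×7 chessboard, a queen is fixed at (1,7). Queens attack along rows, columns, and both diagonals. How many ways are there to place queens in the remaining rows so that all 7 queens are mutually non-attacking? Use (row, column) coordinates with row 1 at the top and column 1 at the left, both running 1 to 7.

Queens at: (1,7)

Branch on row 2: col 1 → 0; col 2 → 1; col 3 → 1; col 4 → 1; col 5 → 1.
Sum: 0 + 1 + 1 + 1 + 1 = 4.

4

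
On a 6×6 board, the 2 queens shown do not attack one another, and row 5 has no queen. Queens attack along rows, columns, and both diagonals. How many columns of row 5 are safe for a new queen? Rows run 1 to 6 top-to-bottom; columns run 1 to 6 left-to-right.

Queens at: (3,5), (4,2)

(3,5) attacks row 5 at column 5 and diagonals 3.
(4,2) attacks row 5 at column 2 and diagonals 1, 3.
Attacked columns: {1, 2, 3, 5}. Safe: {4, 6}.

2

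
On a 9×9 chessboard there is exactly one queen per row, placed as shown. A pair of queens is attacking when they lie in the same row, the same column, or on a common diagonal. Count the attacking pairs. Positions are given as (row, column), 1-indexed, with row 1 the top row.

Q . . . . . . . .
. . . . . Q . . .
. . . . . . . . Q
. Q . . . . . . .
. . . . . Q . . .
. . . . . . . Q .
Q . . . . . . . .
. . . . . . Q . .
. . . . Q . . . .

Same column: (1,1)–(7,1) (column 1); (2,6)–(5,6) (column 6).
Same diagonal: (2,6)–(7,1) (|2−7| = |6−1| = 5); (6,8)–(9,5) (|6−9| = |8−5| = 3).
Total attacking pairs: 4.

4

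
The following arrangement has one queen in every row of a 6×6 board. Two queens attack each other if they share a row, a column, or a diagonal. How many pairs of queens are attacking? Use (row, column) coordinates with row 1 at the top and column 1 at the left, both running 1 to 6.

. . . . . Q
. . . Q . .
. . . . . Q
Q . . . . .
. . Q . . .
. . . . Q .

1

Same column: (1,6)–(3,6) (column 6).
Total attacking pairs: 1.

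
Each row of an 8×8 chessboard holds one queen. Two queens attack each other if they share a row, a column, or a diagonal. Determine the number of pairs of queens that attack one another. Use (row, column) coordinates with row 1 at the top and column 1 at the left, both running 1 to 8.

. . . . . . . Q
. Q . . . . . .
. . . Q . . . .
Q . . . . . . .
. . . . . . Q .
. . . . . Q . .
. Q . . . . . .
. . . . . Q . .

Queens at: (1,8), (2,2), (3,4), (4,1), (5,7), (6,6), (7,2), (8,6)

Same column: (2,2)–(7,2) (column 2); (6,6)–(8,6) (column 6).
Same diagonal: (1,8)–(7,2) (|1−7| = |8−2| = 6); (2,2)–(6,6) (|2−6| = |2−6| = 4); (5,7)–(6,6) (|5−6| = |7−6| = 1).
Total attacking pairs: 5.

5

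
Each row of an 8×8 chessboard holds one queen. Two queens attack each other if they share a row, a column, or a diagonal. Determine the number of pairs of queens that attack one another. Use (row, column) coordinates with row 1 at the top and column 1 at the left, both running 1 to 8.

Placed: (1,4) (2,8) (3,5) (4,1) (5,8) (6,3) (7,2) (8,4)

6

Same column: (1,4)–(8,4) (column 4); (2,8)–(5,8) (column 8).
Same diagonal: (1,4)–(4,1) (|1−4| = |4−1| = 3); (1,4)–(5,8) (|1−5| = |4−8| = 4); (4,1)–(6,3) (|4−6| = |1−3| = 2); (6,3)–(7,2) (|6−7| = |3−2| = 1).
Total attacking pairs: 6.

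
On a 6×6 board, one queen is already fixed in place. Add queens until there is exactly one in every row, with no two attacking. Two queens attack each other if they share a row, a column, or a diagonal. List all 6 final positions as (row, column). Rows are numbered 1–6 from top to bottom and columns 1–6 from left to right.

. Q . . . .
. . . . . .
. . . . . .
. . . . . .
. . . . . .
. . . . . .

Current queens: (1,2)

(1,2) (2,4) (3,6) (4,1) (5,3) (6,5)

Row 2: attacked by (1,2)→{1,2,3}. Safe: 4, 5, 6. Place at column 4.
Row 3: attacked by (1,2)→{2,4}; (2,4)→{3,4,5}. Safe: 1, 6. Place at column 6.
Row 4: attacked by (1,2)→{2,5}; (2,4)→{2,4,6}; (3,6)→{5,6}. Safe: 1, 3. Place at column 1.
Row 5: attacked by (1,2)→{2,6}; (2,4)→{1,4}; (3,6)→{4,6}; (4,1)→{1,2}. Safe: 3, 5. Place at column 3.
Row 6: attacked by (1,2)→{2}; (2,4)→{4}; (3,6)→{3,6}; (4,1)→{1,3}; (5,3)→{2,3,4}. Safe: 5. Place at column 5.
Columns [2, 4, 6, 1, 3, 5], r−c [-1, -2, -3, 3, 2, 1], r+c [3, 6, 9, 5, 8, 11] are all distinct, so no two queens attack.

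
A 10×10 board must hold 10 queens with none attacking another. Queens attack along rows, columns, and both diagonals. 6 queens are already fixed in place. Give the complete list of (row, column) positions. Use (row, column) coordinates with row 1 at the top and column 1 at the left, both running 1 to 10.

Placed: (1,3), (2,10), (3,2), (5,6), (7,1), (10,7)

Row 4: attacked by (1,3)→{3,6}; (2,10)→{8,10}; (3,2)→{1,2,3}; (5,6)→{5,6,7}; (7,1)→{1,4}; (10,7)→{1,7}. Safe: 9. Place at column 9.
Row 6: attacked by (1,3)→{3,8}; (2,10)→{6,10}; (3,2)→{2,5}; (4,9)→{7,9}; (5,6)→{5,6,7}; (7,1)→{1,2}; (10,7)→{3,7}. Safe: 4. Place at column 4.
Row 8: attacked by (1,3)→{3,10}; (2,10)→{4,10}; (3,2)→{2,7}; (4,9)→{5,9}; (5,6)→{3,6,9}; (6,4)→{2,4,6}; (7,1)→{1,2}; (10,7)→{5,7,9}. Safe: 8. Place at column 8.
Row 9: attacked by (1,3)→{3}; (2,10)→{3,10}; (3,2)→{2,8}; (4,9)→{4,9}; (5,6)→{2,6,10}; (6,4)→{1,4,7}; (7,1)→{1,3}; (8,8)→{7,8,9}; (10,7)→{6,7,8}. Safe: 5. Place at column 5.
Columns [3, 10, 2, 9, 6, 4, 1, 8, 5, 7], r−c [-2, -8, 1, -5, -1, 2, 6, 0, 4, 3], r+c [4, 12, 5, 13, 11, 10, 8, 16, 14, 17] are all distinct, so no two queens attack.

(1,3) (2,10) (3,2) (4,9) (5,6) (6,4) (7,1) (8,8) (9,5) (10,7)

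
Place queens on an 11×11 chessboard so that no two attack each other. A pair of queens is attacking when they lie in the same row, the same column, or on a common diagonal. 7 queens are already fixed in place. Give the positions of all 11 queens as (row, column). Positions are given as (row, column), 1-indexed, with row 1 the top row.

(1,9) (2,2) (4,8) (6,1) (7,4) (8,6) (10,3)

Row 3: attacked by (1,9)→{7,9,11}; (2,2)→{1,2,3}; (4,8)→{7,8,9}; (6,1)→{1,4}; (7,4)→{4,8}; (8,6)→{1,6,11}; (10,3)→{3,10}. Safe: 5. Place at column 5.
Row 5: attacked by (1,9)→{5,9}; (2,2)→{2,5}; (3,5)→{3,5,7}; (4,8)→{7,8,9}; (6,1)→{1,2}; (7,4)→{2,4,6}; (8,6)→{3,6,9}; (10,3)→{3,8}. Safe: 10, 11. Place at column 11.
Row 9: attacked by (1,9)→{1,9}; (2,2)→{2,9}; (3,5)→{5,11}; (4,8)→{3,8}; (5,11)→{7,11}; (6,1)→{1,4}; (7,4)→{2,4,6}; (8,6)→{5,6,7}; (10,3)→{2,3,4}. Safe: 10. Place at column 10.
Row 11: attacked by (1,9)→{9}; (2,2)→{2,11}; (3,5)→{5}; (4,8)→{1,8}; (5,11)→{5,11}; (6,1)→{1,6}; (7,4)→{4,8}; (8,6)→{3,6,9}; (9,10)→{8,10}; (10,3)→{2,3,4}. Safe: 7. Place at column 7.
Columns [9, 2, 5, 8, 11, 1, 4, 6, 10, 3, 7], r−c [-8, 0, -2, -4, -6, 5, 3, 2, -1, 7, 4], r+c [10, 4, 8, 12, 16, 7, 11, 14, 19, 13, 18] are all distinct, so no two queens attack.

(1,9) (2,2) (3,5) (4,8) (5,11) (6,1) (7,4) (8,6) (9,10) (10,3) (11,7)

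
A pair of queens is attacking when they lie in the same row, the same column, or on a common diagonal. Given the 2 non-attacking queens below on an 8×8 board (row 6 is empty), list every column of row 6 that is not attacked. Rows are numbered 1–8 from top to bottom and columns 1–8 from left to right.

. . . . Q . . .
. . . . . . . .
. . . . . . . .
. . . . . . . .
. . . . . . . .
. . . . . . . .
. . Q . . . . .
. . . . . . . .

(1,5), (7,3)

(1,5) attacks row 6 at column 5.
(7,3) attacks row 6 at column 3 and diagonals 2, 4.
Attacked columns: {2, 3, 4, 5}. Safe: {1, 6, 7, 8}.

columns 1, 6, 7, 8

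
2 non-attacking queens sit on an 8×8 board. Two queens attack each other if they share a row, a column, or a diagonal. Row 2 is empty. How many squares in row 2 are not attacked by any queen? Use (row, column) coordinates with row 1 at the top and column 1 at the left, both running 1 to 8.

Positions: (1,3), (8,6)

(1,3) attacks row 2 at column 3 and diagonals 2, 4.
(8,6) attacks row 2 at column 6.
Attacked columns: {2, 3, 4, 6}. Safe: {1, 5, 7, 8}.

4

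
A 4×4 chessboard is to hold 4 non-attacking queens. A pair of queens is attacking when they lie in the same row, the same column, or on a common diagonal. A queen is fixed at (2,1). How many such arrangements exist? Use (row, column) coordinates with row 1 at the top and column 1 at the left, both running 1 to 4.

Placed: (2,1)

1

Branch on row 1: col 3 → 1; col 4 → 0.
Sum: 1 + 0 = 1.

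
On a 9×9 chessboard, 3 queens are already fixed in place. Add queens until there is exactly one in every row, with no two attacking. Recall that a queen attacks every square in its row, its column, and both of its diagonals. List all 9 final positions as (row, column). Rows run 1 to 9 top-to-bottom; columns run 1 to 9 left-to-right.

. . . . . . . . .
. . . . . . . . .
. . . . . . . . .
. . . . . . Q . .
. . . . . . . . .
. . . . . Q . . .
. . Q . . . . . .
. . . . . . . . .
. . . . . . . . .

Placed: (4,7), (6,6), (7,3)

Row 1: attacked by (4,7)→{4,7}; (6,6)→{1,6}; (7,3)→{3,9}. Safe: 2, 5, 8. Place at column 2.
Row 2: attacked by (1,2)→{1,2,3}; (4,7)→{5,7,9}; (6,6)→{2,6}; (7,3)→{3,8}. Safe: 4. Place at column 4.
Row 3: attacked by (1,2)→{2,4}; (2,4)→{3,4,5}; (4,7)→{6,7,8}; (6,6)→{3,6,9}; (7,3)→{3,7}. Safe: 1. Place at column 1.
Row 5: attacked by (1,2)→{2,6}; (2,4)→{1,4,7}; (3,1)→{1,3}; (4,7)→{6,7,8}; (6,6)→{5,6,7}; (7,3)→{1,3,5}. Safe: 9. Place at column 9.
Row 8: attacked by (1,2)→{2,9}; (2,4)→{4}; (3,1)→{1,6}; (4,7)→{3,7}; (5,9)→{6,9}; (6,6)→{4,6,8}; (7,3)→{2,3,4}. Safe: 5. Place at column 5.
Row 9: attacked by (1,2)→{2}; (2,4)→{4}; (3,1)→{1,7}; (4,7)→{2,7}; (5,9)→{5,9}; (6,6)→{3,6,9}; (7,3)→{1,3,5}; (8,5)→{4,5,6}. Safe: 8. Place at column 8.
Columns [2, 4, 1, 7, 9, 6, 3, 5, 8], r−c [-1, -2, 2, -3, -4, 0, 4, 3, 1], r+c [3, 6, 4, 11, 14, 12, 10, 13, 17] are all distinct, so no two queens attack.

(1,2) (2,4) (3,1) (4,7) (5,9) (6,6) (7,3) (8,5) (9,8)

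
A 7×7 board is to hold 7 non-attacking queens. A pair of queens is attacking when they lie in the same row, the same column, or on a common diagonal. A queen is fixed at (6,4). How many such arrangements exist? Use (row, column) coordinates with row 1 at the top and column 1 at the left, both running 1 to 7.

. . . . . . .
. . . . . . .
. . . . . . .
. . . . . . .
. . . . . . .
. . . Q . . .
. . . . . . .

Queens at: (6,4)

6

Branch on row 1: col 1 → 1; col 2 → 1; col 3 → 1; col 5 → 1; col 6 → 1; col 7 → 1.
Sum: 1 + 1 + 1 + 1 + 1 + 1 = 6.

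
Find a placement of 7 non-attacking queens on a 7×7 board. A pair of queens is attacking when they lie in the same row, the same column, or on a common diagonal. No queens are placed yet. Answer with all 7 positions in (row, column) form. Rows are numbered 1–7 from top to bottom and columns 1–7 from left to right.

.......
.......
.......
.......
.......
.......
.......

(1,2) (2,6) (3,3) (4,7) (5,4) (6,1) (7,5)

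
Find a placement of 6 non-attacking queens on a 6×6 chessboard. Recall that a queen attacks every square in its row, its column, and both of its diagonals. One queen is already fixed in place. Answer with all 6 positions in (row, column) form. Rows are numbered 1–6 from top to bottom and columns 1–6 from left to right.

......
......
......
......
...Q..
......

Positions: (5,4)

Row 1: attacked by (5,4)→{4}. Safe: 1, 2, 3, 5, 6. Place at column 5.
Row 2: attacked by (1,5)→{4,5,6}; (5,4)→{1,4}. Safe: 2, 3. Place at column 3.
Row 3: attacked by (1,5)→{3,5}; (2,3)→{2,3,4}; (5,4)→{2,4,6}. Safe: 1. Place at column 1.
Row 4: attacked by (1,5)→{2,5}; (2,3)→{1,3,5}; (3,1)→{1,2}; (5,4)→{3,4,5}. Safe: 6. Place at column 6.
Row 6: attacked by (1,5)→{5}; (2,3)→{3}; (3,1)→{1,4}; (4,6)→{4,6}; (5,4)→{3,4,5}. Safe: 2. Place at column 2.
Columns [5, 3, 1, 6, 4, 2], r−c [-4, -1, 2, -2, 1, 4], r+c [6, 5, 4, 10, 9, 8] are all distinct, so no two queens attack.

(1,5) (2,3) (3,1) (4,6) (5,4) (6,2)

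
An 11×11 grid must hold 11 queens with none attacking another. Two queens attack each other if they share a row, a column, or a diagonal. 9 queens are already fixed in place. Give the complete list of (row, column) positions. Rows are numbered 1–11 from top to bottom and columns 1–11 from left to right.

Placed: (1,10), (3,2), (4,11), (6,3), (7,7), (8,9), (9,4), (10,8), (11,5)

(1,10) (2,6) (3,2) (4,11) (5,1) (6,3) (7,7) (8,9) (9,4) (10,8) (11,5)

Row 2: attacked by (1,10)→{9,10,11}; (3,2)→{1,2,3}; (4,11)→{9,11}; (6,3)→{3,7}; (7,7)→{2,7}; (8,9)→{3,9}; (9,4)→{4,11}; (10,8)→{8}; (11,5)→{5}. Safe: 6. Place at column 6.
Row 5: attacked by (1,10)→{6,10}; (2,6)→{3,6,9}; (3,2)→{2,4}; (4,11)→{10,11}; (6,3)→{2,3,4}; (7,7)→{5,7,9}; (8,9)→{6,9}; (9,4)→{4,8}; (10,8)→{3,8}; (11,5)→{5,11}. Safe: 1. Place at column 1.
Columns [10, 6, 2, 11, 1, 3, 7, 9, 4, 8, 5], r−c [-9, -4, 1, -7, 4, 3, 0, -1, 5, 2, 6], r+c [11, 8, 5, 15, 6, 9, 14, 17, 13, 18, 16] are all distinct, so no two queens attack.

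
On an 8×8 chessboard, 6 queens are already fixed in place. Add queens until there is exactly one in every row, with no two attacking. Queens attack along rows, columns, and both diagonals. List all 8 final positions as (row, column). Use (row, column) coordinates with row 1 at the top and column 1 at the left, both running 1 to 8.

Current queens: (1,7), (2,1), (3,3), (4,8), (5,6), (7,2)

Row 6: attacked by (1,7)→{2,7}; (2,1)→{1,5}; (3,3)→{3,6}; (4,8)→{6,8}; (5,6)→{5,6,7}; (7,2)→{1,2,3}. Safe: 4. Place at column 4.
Row 8: attacked by (1,7)→{7}; (2,1)→{1,7}; (3,3)→{3,8}; (4,8)→{4,8}; (5,6)→{3,6}; (6,4)→{2,4,6}; (7,2)→{1,2,3}. Safe: 5. Place at column 5.
Columns [7, 1, 3, 8, 6, 4, 2, 5], r−c [-6, 1, 0, -4, -1, 2, 5, 3], r+c [8, 3, 6, 12, 11, 10, 9, 13] are all distinct, so no two queens attack.

(1,7) (2,1) (3,3) (4,8) (5,6) (6,4) (7,2) (8,5)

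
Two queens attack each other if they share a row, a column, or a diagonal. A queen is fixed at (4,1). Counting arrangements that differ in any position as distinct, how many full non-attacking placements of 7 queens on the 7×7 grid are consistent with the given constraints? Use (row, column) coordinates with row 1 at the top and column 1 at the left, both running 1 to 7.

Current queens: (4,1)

Branch on row 1: col 2 → 2; col 3 → 1; col 5 → 0; col 6 → 2; col 7 → 1.
Sum: 2 + 1 + 0 + 2 + 1 = 6.

6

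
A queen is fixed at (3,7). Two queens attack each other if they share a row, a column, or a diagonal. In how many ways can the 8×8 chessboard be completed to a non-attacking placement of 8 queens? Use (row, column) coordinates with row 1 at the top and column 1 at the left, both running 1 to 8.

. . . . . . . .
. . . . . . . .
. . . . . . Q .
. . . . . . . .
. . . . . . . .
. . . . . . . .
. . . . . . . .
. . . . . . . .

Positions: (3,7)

14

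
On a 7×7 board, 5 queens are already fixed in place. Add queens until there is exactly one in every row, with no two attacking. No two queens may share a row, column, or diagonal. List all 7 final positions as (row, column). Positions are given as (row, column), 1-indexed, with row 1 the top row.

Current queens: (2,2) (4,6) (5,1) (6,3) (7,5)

(1,7) (2,2) (3,4) (4,6) (5,1) (6,3) (7,5)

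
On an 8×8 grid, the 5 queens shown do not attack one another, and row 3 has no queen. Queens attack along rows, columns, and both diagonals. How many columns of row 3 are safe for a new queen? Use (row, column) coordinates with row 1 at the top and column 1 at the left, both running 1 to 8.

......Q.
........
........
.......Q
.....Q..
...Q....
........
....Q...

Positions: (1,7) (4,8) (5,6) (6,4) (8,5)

(1,7) attacks row 3 at column 7 and diagonals 5.
(4,8) attacks row 3 at column 8 and diagonals 7.
(5,6) attacks row 3 at column 6 and diagonals 4, 8.
(6,4) attacks row 3 at column 4 and diagonals 1, 7.
(8,5) attacks row 3 at column 5.
Attacked columns: {1, 4, 5, 6, 7, 8}. Safe: {2, 3}.

2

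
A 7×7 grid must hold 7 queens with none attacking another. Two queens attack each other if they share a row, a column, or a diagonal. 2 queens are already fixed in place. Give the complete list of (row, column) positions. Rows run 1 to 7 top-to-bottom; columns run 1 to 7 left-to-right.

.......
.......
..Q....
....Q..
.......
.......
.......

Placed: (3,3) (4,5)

(1,6) (2,1) (3,3) (4,5) (5,7) (6,2) (7,4)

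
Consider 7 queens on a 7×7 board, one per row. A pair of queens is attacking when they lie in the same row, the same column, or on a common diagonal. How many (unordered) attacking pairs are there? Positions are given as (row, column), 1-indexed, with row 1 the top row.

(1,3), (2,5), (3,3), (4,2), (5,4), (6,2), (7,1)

4

Same column: (1,3)–(3,3) (column 3); (4,2)–(6,2) (column 2).
Same diagonal: (3,3)–(4,2) (|3−4| = |3−2| = 1); (6,2)–(7,1) (|6−7| = |2−1| = 1).
Total attacking pairs: 4.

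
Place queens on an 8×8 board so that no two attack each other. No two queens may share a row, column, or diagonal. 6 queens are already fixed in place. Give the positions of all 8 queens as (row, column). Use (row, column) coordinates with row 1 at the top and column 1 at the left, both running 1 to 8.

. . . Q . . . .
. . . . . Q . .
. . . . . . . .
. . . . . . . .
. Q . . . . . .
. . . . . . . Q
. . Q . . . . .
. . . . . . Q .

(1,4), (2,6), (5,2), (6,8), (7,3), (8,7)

(1,4) (2,6) (3,1) (4,5) (5,2) (6,8) (7,3) (8,7)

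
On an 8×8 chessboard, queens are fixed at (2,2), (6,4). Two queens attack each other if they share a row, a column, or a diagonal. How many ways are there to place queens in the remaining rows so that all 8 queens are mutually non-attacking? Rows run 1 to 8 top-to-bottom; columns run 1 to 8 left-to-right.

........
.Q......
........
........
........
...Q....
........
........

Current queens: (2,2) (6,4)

2

Branch on row 1: col 5 → 1; col 6 → 0; col 7 → 1; col 8 → 0.
Sum: 1 + 0 + 1 + 0 = 2.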